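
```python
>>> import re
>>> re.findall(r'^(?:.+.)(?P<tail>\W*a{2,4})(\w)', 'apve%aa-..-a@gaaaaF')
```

The pattern matches anchored at the start of the string; then one or more of any character, then any character (non-capturing group); then zero or more of a non-word character, then 2 to 4 of the literal 'a' (captured as 'tail'); then a word character (captured).
Matches: at [0:19] match 'apve%aa-..-a@gaaaaF', groups = ('aa', 'F').
With 2 capturing groups, `findall` returns a 2-tuple per match.

[('aa', 'F')]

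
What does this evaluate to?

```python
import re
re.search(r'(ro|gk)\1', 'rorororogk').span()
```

A backreference is literal: `\1` must see the identical characters the first group matched.
`re.search` scans for the first position where the pattern succeeds.
The match spans [0:4] → 'roro'.
Captured: group 1 = 'ro'.

(0, 4)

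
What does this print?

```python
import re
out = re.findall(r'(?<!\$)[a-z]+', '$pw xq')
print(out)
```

Because the assertion is negative and zero-width, positions next to the forbidden text are skipped.
Scanning left to right: at [2:3] → 'w'; at [4:6] → 'xq'.
Since nothing is captured, `findall` lists the 2 matched substrings directly.

['w', 'xq']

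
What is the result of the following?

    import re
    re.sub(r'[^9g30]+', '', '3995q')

'399'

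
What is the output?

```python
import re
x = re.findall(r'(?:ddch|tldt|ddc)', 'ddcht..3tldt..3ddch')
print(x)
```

['ddch', 'tldt', 'ddch']

The regex engine tests alternatives in the order written; an earlier branch that matches wins even if a later one would match more.
Walking the string: at [0:4] → 'ddch'; at [8:12] → 'tldt'; at [15:19] → 'ddch'.
`findall` yields the raw match text (3 of them) because the pattern has no groups.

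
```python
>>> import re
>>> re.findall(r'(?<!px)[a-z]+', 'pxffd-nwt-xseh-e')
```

['pxffd', 'nwt', 'xseh', 'e']

Because the assertion is negative and zero-width, positions next to the forbidden text are skipped.
Matches: at [0:5] → 'pxffd'; at [6:9] → 'nwt'; at [10:14] → 'xseh'; at [15:16] → 'e'.
With no groups in the pattern, `findall` gives back each whole match — 4 here.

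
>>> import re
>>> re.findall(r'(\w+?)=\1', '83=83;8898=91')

['83']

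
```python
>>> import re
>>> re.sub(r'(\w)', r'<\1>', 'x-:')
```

'<x>-:'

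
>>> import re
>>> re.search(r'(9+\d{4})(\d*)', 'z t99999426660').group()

This matches one or more of a literal '9', then exactly 4 of a digit (captured); then zero or more of a digit (captured).
Unlike `match`, `search` isn't anchored — it looks for the pattern anywhere in the string.
The match spans [3:14] → '99999426660'.
Captured: group 1 = '999994266', group 2 = '60'.

'99999426660'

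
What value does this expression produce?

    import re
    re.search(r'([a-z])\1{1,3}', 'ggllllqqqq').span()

`\1` is not a pattern — it's the concrete string captured by group 1, re-applied verbatim.
The match spans [0:2] → 'gg'.

(0, 2)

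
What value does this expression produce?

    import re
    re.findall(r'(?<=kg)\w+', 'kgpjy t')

The positive lookaround only admits positions where the adjacent text matches; those characters stay outside the span.
With no groups in the pattern, `findall` gives back each whole match — 1 here.

['pjy']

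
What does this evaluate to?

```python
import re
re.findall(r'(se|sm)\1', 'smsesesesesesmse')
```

`\1` has to match the exact text group 1 already captured.
Scanning left to right: at [2:6] match 'sese', group 1 = 'se'; at [6:10] match 'sese', group 1 = 'se'.
With a single group, `findall` returns only what that group captured — 2 items.

['se', 'se']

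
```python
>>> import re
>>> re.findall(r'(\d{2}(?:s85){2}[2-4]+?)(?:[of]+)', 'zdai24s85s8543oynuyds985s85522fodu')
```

['24s85s8543']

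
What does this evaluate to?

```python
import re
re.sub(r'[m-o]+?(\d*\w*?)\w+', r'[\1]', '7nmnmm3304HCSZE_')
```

'7[]'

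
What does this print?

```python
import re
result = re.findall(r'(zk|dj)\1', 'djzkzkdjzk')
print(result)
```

`\1` is not a pattern — it's the concrete string captured by group 1, re-applied verbatim.
Because there's exactly one group, `findall` drops the full match and keeps group 1 from the one hit.

['zk']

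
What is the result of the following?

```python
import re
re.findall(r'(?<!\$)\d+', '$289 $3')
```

['89']

The negative lookahead/lookbehind blocks any match where the forbidden context is present.
Walking the string: at [2:4] → '89'.
No capturing groups, so `findall` returns the 1 full match string.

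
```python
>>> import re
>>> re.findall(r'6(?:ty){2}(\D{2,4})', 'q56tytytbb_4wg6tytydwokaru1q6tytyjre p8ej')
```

This matches the literal '6', then the literal 'ty' repeated 2 times; then 2 to 4 of a non-digit (captured).
One capturing group, so `findall` returns just the captured substring from each match — 3 in all.

['tbb_', 'dwok', 'jre ']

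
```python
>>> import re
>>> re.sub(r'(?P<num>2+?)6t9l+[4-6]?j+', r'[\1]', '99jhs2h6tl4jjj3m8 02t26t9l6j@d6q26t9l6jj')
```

Each match is replaced using the text its own group 1 captured.

'99jhs2h6tl4jjj3m8 02t[2]@d6q[2]'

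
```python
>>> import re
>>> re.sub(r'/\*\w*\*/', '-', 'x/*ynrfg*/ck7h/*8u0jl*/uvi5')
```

Every occurrence is swapped for '-'.

'x-ck7h-uvi5'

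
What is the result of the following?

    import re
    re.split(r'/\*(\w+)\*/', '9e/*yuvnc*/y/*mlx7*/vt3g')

['9e', 'yuvnc', 'y', 'mlx7', 'vt3g']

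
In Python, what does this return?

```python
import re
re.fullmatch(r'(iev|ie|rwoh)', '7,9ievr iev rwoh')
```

`fullmatch` succeeds only if the pattern covers the string from start to end.
Here the string isn't matched end-to-end, so the call returns None.

None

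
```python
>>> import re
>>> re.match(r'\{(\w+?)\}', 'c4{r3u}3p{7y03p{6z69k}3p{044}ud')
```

`re.match` won't scan ahead — the pattern has to work from the very first character.
Here the pattern fails at index 0, so the call returns None.

None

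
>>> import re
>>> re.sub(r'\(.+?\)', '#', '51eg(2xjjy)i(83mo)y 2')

'51eg#i#y 2'

Because the quantifier is non-greedy, it stops expanding at the earliest point where the rest of the pattern can succeed.
Matches: at [4:11] → '(2xjjy)'; at [12:18] → '(83mo)'.
Every occurrence is swapped for '#'.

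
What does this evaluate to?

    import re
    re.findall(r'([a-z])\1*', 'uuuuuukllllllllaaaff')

['u', 'k', 'l', 'a', 'f']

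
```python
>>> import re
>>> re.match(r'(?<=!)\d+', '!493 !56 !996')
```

The lookaround is zero-width — it requires the adjacent text to match without consuming it, so the asserted text isn't part of the match.
`re.match` won't scan ahead — the pattern has to work from the very first character.
Here the pattern fails at index 0, so the call returns None.

None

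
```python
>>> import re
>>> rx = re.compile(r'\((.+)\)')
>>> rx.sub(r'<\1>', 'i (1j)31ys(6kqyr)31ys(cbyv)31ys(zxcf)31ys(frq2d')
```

'i <1j)31ys(6kqyr)31ys(cbyv)31ys(zxcf>31ys(frq2d'

Matches: at [2:37] → '(1j)31ys(6kqyr)31ys(cbyv)31ys(zxcf)'.
The replacement refers to a captured group, so each match is rewritten using its own captured text.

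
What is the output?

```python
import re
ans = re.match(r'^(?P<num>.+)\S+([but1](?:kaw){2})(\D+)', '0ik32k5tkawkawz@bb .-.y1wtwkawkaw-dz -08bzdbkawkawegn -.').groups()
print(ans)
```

The pattern matches anchored at the start of the string; then one or more of any character (captured as 'num'); then one or more of a non-whitespace character; then one of [but1], then the literal 'kaw' repeated 2 times (captured); then one or more of a non-digit (captured).
`re.match` only tries the pattern at the start of the string.
The match spans [0:56] → '0ik32k5tkawkawz@bb .-.y1wtwkawkaw-dz -08bzdbkawkawegn -.'.
Captured: group 1 = '0ik32k5tkawkawz@bb .-.y1wtwkawkaw-dz -08bz', group 2 = 'bkawkaw', group 3 = 'egn -.'.

('0ik32k5tkawkawz@bb .-.y1wtwkawkaw-dz -08bz', 'bkawkaw', 'egn -.')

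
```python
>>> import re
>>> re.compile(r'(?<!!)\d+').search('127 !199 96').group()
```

'127'

A negative assertion filters positions out without eating any characters.
Unlike `match`, `search` isn't anchored — it looks for the pattern anywhere in the string.
The match spans [0:3] → '127'.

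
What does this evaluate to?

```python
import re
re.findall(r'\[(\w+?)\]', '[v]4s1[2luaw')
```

['v']

Matches: at [0:3] match '[v]', group 1 = 'v'.
One capturing group, so `findall` returns just the captured substring from the one match — 1 in all.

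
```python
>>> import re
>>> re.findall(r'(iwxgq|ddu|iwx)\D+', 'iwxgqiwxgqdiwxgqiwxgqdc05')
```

['iwxgq']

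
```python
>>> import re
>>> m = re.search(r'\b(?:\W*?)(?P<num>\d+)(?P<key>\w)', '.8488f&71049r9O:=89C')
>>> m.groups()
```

('8488', 'f')

The pattern matches a word boundary (`\b`, zero-width); then zero or more of a non-word character (lazy) (non-capturing group); then one or more of a digit (captured as 'num'); then a word character (captured as 'key').
`re.search` tries every starting position until one works.
The match spans [1:6] → '8488f'.
Captured: group 1 = '8488', group 2 = 'f'.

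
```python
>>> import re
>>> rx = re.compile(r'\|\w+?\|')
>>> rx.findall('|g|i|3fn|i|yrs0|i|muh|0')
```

['|g|', '|3fn|', '|yrs0|', '|muh|']

`findall` yields the raw match text (4 of them) because the pattern has no groups.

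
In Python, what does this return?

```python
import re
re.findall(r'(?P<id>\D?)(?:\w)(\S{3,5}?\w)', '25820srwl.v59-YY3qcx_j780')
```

[('', '5820'), ('s', 'wl.v'), ('', '9-YY'), ('', 'qcx_')]

This matches optionally a non-digit (captured as 'id'); then a word character (non-capturing group); then 3 to 5 of a non-whitespace character (lazy), then a word character (captured).
Lazy quantifiers expand one character at a time until the remainder of the pattern can match.
Matches: at [0:5] match '25820', groups = ('', '5820'); at [5:11] match 'srwl.v', groups = ('s', 'wl.v'); at [11:16] match '59-YY', groups = ('', '9-YY'); at [16:21] match '3qcx_', groups = ('', 'qcx_').
`findall` packs the 2 group values into a tuple for every match.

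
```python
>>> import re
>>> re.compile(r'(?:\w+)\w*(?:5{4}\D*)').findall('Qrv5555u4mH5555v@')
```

['Qrv5555u4mH5555v@']

The pattern matches one or more of a word character (non-capturing group); then zero or more of a word character; then exactly 4 of a literal '5', then zero or more of a non-digit (non-capturing group).
Matches: at [0:17] → 'Qrv5555u4mH5555v@'.
No capturing groups, so `findall` returns the 1 full match string.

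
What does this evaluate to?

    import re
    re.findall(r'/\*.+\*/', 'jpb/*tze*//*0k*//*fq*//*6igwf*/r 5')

Scanning left to right: at [3:31] → '/*tze*//*0k*//*fq*//*6igwf*/'.
With no groups in the pattern, `findall` gives back each whole match — 1 here.

['/*tze*//*0k*//*fq*//*6igwf*/']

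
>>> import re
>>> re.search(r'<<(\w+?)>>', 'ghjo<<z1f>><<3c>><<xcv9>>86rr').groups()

`re.search` scans for the first position where the pattern succeeds.
The match spans [4:11] → '<<z1f>>'.
Captured: group 1 = 'z1f'.

('z1f',)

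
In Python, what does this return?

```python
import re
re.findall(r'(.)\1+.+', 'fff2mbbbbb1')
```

`\1` has to match the exact text group 1 already captured.
`findall` collects group 1 from the one match (1 total).

['f']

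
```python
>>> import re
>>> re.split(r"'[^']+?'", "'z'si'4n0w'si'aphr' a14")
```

Matches to split on: at [0:3] → "'z'"; at [5:11] → "'4n0w'"; at [13:19] → "'aphr'".
The string is cut at each match, leaving 4 pieces.

['', 'si', 'si', ' a14']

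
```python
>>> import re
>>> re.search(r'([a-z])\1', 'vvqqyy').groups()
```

('v',)

After group 1 captures some text, `\1` only succeeds where that same text appears again.
`re.search` tries every starting position until one works.
The match spans [0:2] → 'vv'.
Captured: group 1 = 'v'.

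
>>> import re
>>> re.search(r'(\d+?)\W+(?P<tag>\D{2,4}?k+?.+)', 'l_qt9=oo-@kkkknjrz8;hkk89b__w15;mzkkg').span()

Pattern: one or more of a digit (lazy) (captured); then one or more of a non-word character; then 2 to 4 of a non-digit (lazy), then one or more of the literal 'k' (lazy), then one or more of any character (captured as 'tag').
`re.search` tries every starting position until one works.
The match spans [4:37] → '9=oo-@kkkknjrz8;hkk89b__w15;mzkkg'.
Captured: group 1 = '9', group 2 = 'oo-@kkkknjrz8;hkk89b__w15;mzkkg'.

(4, 37)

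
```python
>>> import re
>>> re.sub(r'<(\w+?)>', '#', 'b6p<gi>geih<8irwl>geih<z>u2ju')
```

'b6p#geih#geih#u2ju'

Each match is replaced by '#'.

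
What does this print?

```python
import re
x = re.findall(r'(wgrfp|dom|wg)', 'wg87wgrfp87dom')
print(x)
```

['wg', 'wgrfp', 'dom']

The regex engine tests alternatives in the order written; an earlier branch that matches wins even if a later one would match more.
Matches: at [0:2] match 'wg', group 1 = 'wg'; at [4:9] match 'wgrfp', group 1 = 'wgrfp'; at [11:14] match 'dom', group 1 = 'dom'.
`findall` collects group 1 from each match (3 total).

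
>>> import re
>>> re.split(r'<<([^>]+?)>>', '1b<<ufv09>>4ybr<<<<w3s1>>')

Matches to split on: at [2:11] → '<<ufv09>>'; at [15:25] → '<<<<w3s1>>'.
Because the pattern has a capturing group, `split` also inserts each captured text between the pieces.

['1b', 'ufv09', '4ybr', '<<w3s1', '']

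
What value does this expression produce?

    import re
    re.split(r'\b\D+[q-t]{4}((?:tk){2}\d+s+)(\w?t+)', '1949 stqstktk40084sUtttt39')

['1949', 'tktk40084s', 'Utttt', '39']

Because the pattern has a capturing group, `split` also inserts each captured text between the pieces.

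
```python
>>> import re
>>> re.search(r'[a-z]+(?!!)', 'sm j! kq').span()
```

(0, 2)

`(?!…)`/`(?<!…)` only lets a position through if the neighbouring text does NOT match; no characters are consumed.
`re.search` tries every starting position until one works.
The match spans [0:2] → 'sm'.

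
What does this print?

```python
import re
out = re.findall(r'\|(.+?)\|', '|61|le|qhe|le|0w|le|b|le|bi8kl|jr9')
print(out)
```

['61', 'qhe', '0w', 'b', 'bi8kl']

A `+?`/`*?`/`{m,n}?` starts at its minimum and grows only as far as needed for what follows to match.
With a single group, `findall` returns only what that group captured — 5 items.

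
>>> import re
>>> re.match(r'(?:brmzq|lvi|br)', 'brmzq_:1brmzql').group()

`re.match` only tries the pattern at the start of the string.
The match spans [0:5] → 'brmzq'.

'brmzq'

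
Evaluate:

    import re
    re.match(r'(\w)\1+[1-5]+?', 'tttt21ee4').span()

(0, 5)

`re.match` won't scan ahead — the pattern has to work from the very first character.
The match spans [0:5] → 'tttt2'.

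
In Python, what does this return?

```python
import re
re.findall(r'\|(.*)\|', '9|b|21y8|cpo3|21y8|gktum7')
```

With a single group, `findall` returns only what that group captured — 1 item.

['b|21y8|cpo3|21y8']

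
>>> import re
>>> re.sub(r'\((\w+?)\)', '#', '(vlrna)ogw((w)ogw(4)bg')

'#ogw(#ogw#bg'

`sub` substitutes '#' at each match site.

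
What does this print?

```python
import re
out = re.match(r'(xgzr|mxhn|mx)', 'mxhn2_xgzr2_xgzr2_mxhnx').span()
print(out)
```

(0, 4)

`|` is ordered: at each position the engine commits to the first alternative that works.
With `match`, the pattern is implicitly anchored at the beginning.
The match spans [0:4] → 'mxhn'.
Captured: group 1 = 'mxhn'.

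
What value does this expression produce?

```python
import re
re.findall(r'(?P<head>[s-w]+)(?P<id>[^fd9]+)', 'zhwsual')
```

This matches one or more of a character in [s-w] (captured as 'head'); then one or more of any character except [fd9] (captured as 'id').
Walking the string: at [2:7] match 'wsual', groups = ('wsu', 'al').
Multiple groups make `findall` return tuples — one 2-tuple for the one match.

[('wsu', 'al')]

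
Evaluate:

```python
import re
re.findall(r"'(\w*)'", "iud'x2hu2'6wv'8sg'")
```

['x2hu2', '8sg']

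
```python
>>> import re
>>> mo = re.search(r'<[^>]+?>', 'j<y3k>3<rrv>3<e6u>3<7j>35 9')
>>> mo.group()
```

'<y3k>'

`re.search` scans for the first position where the pattern succeeds.
The match spans [1:6] → '<y3k>'.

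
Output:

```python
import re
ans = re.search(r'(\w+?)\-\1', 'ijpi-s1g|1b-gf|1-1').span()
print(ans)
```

A backreference is literal: `\1` must see the identical characters the first group matched.
`search` walks the string left to right and returns the first match it finds.
The match spans [15:18] → '1-1'.
Captured: group 1 = '1'.

(15, 18)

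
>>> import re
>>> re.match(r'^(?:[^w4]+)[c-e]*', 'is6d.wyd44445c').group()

'is6d.'

`match` is anchored at position 0; if the pattern doesn't fit there, it returns None.
The match spans [0:5] → 'is6d.'.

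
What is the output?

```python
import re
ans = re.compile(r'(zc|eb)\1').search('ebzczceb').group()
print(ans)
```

`\1` is not a pattern — it's the concrete string captured by group 1, re-applied verbatim.
The match spans [2:6] → 'zczc'.

zczc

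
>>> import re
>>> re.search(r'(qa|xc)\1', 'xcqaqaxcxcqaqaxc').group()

'qaqa'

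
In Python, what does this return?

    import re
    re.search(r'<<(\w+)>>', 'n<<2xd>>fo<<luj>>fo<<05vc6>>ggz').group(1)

'2xd'

The match spans [1:8] → '<<2xd>>'.
Captured: group 1 = '2xd'.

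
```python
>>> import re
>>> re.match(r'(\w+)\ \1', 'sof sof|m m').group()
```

'sof sof'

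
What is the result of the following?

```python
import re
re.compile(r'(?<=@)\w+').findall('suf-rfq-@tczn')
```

['tczn']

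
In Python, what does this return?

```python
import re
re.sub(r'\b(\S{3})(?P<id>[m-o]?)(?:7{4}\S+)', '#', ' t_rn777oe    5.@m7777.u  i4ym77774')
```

' t_rn777oe    #  #'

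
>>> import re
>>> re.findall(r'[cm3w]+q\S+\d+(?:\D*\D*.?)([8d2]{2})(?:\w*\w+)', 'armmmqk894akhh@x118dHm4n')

['8d']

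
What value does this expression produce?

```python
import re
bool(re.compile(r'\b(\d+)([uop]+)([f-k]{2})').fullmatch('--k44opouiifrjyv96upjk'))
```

False

The pattern matches a word boundary (`\b`, zero-width); then one or more of a digit (captured); then one or more of one of [uop] (captured); then exactly 2 of a character in [f-k] (captured).
`fullmatch` succeeds only if the pattern covers the string from start to end.
Here there's no way to consume every character, so the call returns None, and `bool(None)` is False.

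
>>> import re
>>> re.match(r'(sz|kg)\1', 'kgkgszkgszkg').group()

`\1` has to match the exact text group 1 already captured.
`match` is anchored at position 0; if the pattern doesn't fit there, it returns None.
The match spans [0:4] → 'kgkg'.
Captured: group 1 = 'kg'.

'kgkg'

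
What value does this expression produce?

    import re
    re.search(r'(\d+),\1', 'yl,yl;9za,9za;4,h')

None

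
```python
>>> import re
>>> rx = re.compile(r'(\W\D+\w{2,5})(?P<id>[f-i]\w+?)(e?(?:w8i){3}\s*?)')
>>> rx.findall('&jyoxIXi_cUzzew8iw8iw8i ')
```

[('&jyoxIX', 'i_cUzz', 'ew8iw8iw8i')]

The `?` after the quantifier makes it lazy — it takes as little as possible before letting the rest of the pattern try.
`findall` packs the 3 group values into a tuple for every match.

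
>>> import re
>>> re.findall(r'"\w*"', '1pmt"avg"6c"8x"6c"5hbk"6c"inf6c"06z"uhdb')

['"avg"', '"8x"', '"5hbk"', '"inf6c"']

`findall` yields the raw match text (4 of them) because the pattern has no groups.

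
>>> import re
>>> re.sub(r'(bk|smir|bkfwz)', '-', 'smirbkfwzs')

'--fwzs'

`|` is ordered: at each position the engine commits to the first alternative that works.
Every occurrence is swapped for '-'.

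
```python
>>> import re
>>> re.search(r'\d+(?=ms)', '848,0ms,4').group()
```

Lookahead/lookbehind check context without consuming it, so the matched span excludes the asserted characters.
Unlike `match`, `search` isn't anchored — it looks for the pattern anywhere in the string.
The match spans [4:5] → '0'.

'0'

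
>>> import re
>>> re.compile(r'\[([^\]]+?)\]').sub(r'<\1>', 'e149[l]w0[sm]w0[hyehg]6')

'e149<l>w0<sm>w0<hyehg>6'

Matches: at [4:7] → '[l]'; at [9:13] → '[sm]'; at [15:22] → '[hyehg]'.
Each match is replaced using the text its own group 1 captured.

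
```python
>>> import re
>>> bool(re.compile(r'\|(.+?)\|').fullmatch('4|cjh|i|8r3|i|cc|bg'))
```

False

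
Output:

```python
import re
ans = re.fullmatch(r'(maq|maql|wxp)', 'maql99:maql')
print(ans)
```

None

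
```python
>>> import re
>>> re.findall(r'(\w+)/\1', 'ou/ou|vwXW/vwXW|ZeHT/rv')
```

After group 1 captures some text, `\1` only succeeds where that same text appears again.
Scanning left to right: at [0:5] match 'ou/ou', group 1 = 'ou'; at [6:15] match 'vwXW/vwXW', group 1 = 'vwXW'.
With a single group, `findall` returns only what that group captured — 2 items.

['ou', 'vwXW']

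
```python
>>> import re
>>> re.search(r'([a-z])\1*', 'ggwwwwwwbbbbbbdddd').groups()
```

('g',)

The match spans [0:2] → 'gg'.
Captured: group 1 = 'g'.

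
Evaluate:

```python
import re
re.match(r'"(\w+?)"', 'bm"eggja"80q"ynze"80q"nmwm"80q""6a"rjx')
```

With `match`, the pattern is implicitly anchored at the beginning.
Here the pattern fails at index 0, so the call returns None.

None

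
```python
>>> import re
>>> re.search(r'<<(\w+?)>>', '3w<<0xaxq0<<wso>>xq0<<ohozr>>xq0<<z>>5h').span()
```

Unlike `match`, `search` isn't anchored — it looks for the pattern anywhere in the string.
The match spans [10:17] → '<<wso>>'.
Captured: group 1 = 'wso'.

(10, 17)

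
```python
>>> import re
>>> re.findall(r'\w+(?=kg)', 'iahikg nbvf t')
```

['iahi']

The positive lookaround only admits positions where the adjacent text matches; those characters stay outside the span.
`findall` yields the raw match text (1 of them) because the pattern has no groups.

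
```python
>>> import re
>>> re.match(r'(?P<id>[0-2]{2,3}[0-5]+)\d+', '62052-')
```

`match` is anchored at position 0; if the pattern doesn't fit there, it returns None.
Here position 0 doesn't satisfy it, so the call returns None.

None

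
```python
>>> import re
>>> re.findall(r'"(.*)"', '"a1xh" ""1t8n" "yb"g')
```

['a1xh" ""1t8n" "yb']

Matches: at [0:19] match '"a1xh" ""1t8n" "yb"', group 1 = 'a1xh" ""1t8n" "yb'.
With a single group, `findall` returns only what that group captured — 1 item.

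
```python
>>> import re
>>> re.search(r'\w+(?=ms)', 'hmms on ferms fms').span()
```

The positive lookaround only admits positions where the adjacent text matches; those characters stay outside the span.
The match spans [0:2] → 'hm'.

(0, 2)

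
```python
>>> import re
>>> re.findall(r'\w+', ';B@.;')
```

['B']

The pattern matches one or more of a word character.
Scanning left to right: at [1:2] → 'B'.
No capturing groups, so `findall` returns the 1 full match string.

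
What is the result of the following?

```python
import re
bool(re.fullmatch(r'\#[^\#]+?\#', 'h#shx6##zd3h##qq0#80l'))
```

False

`re.fullmatch` requires the pattern to consume the entire string.
Here the string isn't matched end-to-end, so the call returns None, and `bool(None)` is False.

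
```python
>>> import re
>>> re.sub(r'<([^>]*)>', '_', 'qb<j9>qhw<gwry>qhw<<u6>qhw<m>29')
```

Matches: at [2:6] → '<j9>'; at [9:15] → '<gwry>'; at [18:23] → '<<u6>'; at [26:29] → '<m>'.
Each match is replaced by '_'.

'qb_qhw_qhw_qhw_29'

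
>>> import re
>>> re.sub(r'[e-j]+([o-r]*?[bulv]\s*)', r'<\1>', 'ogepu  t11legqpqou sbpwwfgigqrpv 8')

Pattern: one or more of a character in [e-j]; then zero or more of a character in [o-r] (lazy), then one of [bulv], then zero or more of whitespace (captured).
`\1` in the replacement pulls in group 1's text for each match.

'o<pu  >t11l<qpqou >sbpww<qrpv >8'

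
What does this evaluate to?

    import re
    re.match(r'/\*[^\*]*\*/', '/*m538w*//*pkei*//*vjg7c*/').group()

'/*m538w*/'

`match` is anchored at position 0; if the pattern doesn't fit there, it returns None.
The match spans [0:9] → '/*m538w*/'.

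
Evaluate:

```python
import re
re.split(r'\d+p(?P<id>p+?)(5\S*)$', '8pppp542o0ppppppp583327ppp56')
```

['', 'ppp', '542o0ppppppp583327ppp56', '']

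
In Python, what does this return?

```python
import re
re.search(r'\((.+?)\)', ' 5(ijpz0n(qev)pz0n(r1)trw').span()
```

With the lazy modifier that quantifier settles for the fewest repetitions that let the rest of the pattern succeed (the atoms after it are unaffected and can still be greedy).
`re.search` tries every starting position until one works.
The match spans [2:14] → '(ijpz0n(qev)'.
Captured: group 1 = 'ijpz0n(qev'.

(2, 14)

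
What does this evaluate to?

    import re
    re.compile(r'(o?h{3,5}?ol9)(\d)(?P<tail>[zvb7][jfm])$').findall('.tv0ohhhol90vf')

With 3 capturing groups, `findall` returns a 3-tuple per match.

[('ohhhol9', '0', 'vf')]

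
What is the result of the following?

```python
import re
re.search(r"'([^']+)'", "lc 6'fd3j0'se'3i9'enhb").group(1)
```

'fd3j0'

The match spans [4:11] → "'fd3j0'".
Captured: group 1 = 'fd3j0'.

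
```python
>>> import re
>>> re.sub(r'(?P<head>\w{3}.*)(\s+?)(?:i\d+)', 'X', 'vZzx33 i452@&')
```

'X@&'

Pattern: exactly 3 of a word character, then zero or more of any character (captured as 'head'); then one or more of whitespace (lazy) (captured); then a literal 'i', then one or more of a digit (non-capturing group).
Each match is replaced by 'X'.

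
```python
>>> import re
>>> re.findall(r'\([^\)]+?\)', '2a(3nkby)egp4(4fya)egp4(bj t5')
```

`findall` yields the raw match text (2 of them) because the pattern has no groups.

['(3nkby)', '(4fya)']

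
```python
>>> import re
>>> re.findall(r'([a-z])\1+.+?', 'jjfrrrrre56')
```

['j', 'r']

After group 1 captures some text, `\1` only succeeds where that same text appears again.
`findall` collects group 1 from each match (2 total).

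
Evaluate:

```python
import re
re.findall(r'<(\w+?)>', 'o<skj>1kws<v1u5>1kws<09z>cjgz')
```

['skj', 'v1u5', '09z']

Scanning left to right: at [1:6] match '<skj>', group 1 = 'skj'; at [10:16] match '<v1u5>', group 1 = 'v1u5'; at [20:25] match '<09z>', group 1 = '09z'.
With a single group, `findall` returns only what that group captured — 3 items.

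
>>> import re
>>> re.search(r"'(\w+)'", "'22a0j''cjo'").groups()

The match spans [0:7] → "'22a0j'".
Captured: group 1 = '22a0j'.

('22a0j',)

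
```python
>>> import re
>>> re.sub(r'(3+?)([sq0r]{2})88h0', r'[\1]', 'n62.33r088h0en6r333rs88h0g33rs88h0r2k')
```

This matches one or more of a literal '3' (lazy) (captured); then exactly 2 of one of [sq0r] (captured); then the literal '88', then the literal 'h0'.
Matches: at [4:12] → '33r088h0'; at [16:25] → '333rs88h0'; at [26:34] → '33rs88h0'.
The replacement refers to a captured group, so each match is rewritten using its own captured text.

'n62.[33]en6r[333]g[33]r2k'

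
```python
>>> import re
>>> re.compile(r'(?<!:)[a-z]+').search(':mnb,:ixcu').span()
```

(2, 4)

The negative lookahead/lookbehind blocks any match where the forbidden context is present.
`search` walks the string left to right and returns the first match it finds.
The match spans [2:4] → 'nb'.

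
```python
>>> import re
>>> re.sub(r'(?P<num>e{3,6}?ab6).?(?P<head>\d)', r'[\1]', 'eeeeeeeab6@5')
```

'e[eeeeeeab6]'

This matches 3 to 6 of the literal 'e' (lazy), then the literal 'ab6' (captured as 'num'); then optionally any character; then a digit (captured as 'head').
Matches: at [1:12] → 'eeeeeeab6@5'.
The replacement refers to a captured group, so each match is rewritten using its own captured text.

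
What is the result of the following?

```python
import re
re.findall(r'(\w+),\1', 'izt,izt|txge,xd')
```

A backreference is literal: `\1` must see the identical characters the first group matched.
Matches: at [0:7] match 'izt,izt', group 1 = 'izt'.
`findall` collects group 1 from the one match (1 total).

['izt']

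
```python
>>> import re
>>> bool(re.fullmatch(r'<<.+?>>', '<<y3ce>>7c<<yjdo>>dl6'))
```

`fullmatch` succeeds only if the pattern covers the string from start to end.
Here there's no way to consume every character, so the call returns None, and `bool(None)` is False.

False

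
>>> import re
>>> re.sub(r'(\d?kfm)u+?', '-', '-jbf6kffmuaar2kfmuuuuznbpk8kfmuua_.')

'-jbf6kffmuaar-uuuznbpk-ua_.'

This matches optionally a digit, then the literal 'kfm' (captured); then one or more of a literal 'u' (lazy).
Because the quantifier is non-greedy, it stops expanding at the earliest point where the rest of the pattern can succeed.
Matches: at [13:18] → '2kfmu'; at [26:31] → '8kfmu'.
Every occurrence is swapped for '-'.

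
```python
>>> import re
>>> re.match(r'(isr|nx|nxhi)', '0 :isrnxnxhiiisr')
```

With `match`, the pattern is implicitly anchored at the beginning.
Here the pattern fails at index 0, so the call returns None.

None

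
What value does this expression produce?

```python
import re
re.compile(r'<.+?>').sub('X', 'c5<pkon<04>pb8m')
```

'c5Xpb8m'

Matches: at [2:11] → '<pkon<04>'.
Each match is replaced by 'X'.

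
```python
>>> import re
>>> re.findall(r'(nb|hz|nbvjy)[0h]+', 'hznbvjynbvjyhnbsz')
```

['nbvjy']

Walking the string: at [7:13] match 'nbvjyh', group 1 = 'nbvjy'.
With a single group, `findall` returns only what that group captured — 1 item.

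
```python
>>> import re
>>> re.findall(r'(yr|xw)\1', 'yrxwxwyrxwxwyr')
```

['xw', 'xw']

The backreference `\1` re-matches whatever the first group consumed, character for character.
Walking the string: at [2:6] match 'xwxw', group 1 = 'xw'; at [8:12] match 'xwxw', group 1 = 'xw'.
One capturing group, so `findall` returns just the captured substring from each match — 2 in all.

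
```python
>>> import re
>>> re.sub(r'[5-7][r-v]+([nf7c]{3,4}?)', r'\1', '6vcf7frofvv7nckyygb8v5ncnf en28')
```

'cf7frofvv7nckyygb8v5ncnf en28'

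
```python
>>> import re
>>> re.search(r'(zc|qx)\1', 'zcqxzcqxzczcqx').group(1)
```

'zc'

`\1` is not a pattern — it's the concrete string captured by group 1, re-applied verbatim.
`re.search` tries every starting position until one works.
The match spans [8:12] → 'zczc'.
Captured: group 1 = 'zc'.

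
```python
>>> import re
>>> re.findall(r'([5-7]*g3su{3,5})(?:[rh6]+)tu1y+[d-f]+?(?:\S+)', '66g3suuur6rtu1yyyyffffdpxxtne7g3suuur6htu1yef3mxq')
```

Pattern: zero or more of a character in [5-7], then the literal 'g3s', then 3 to 5 of a literal 'u' (captured); then one or more of one of [rh6] (non-capturing group); then the literal 'tu1', then one or more of the literal 'y', then one or more of a character in [d-f] (lazy); then one or more of a non-whitespace character (non-capturing group).
Walking the string: at [0:49] match '66g3suuur6rtu1yyyyffffdpxxtne7g3suuur6htu1yef3mxq', group 1 = '66g3suuu'.
One capturing group, so `findall` returns just the captured substring from the one match — 1 in all.

['66g3suuu']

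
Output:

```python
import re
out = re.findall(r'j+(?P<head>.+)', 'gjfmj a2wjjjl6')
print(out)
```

['fmj a2wjjjl6']

Pattern: one or more of a literal 'j'; then one or more of any character (captured as 'head').
Walking the string: at [1:14] match 'jfmj a2wjjjl6', group 1 = 'fmj a2wjjjl6'.
Because there's exactly one group, `findall` drops the full match and keeps group 1 from the one hit.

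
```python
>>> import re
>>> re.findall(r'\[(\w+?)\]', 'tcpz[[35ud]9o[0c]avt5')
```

['35ud', '0c']

`findall` collects group 1 from each match (2 total).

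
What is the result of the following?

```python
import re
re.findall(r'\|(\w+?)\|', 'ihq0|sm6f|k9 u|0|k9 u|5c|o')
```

`findall` collects group 1 from each match (3 total).

['sm6f', '0', '5c']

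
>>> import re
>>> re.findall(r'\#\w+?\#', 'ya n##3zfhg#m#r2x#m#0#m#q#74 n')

Matches: at [5:12] → '#3zfhg#'; at [13:18] → '#r2x#'; at [19:22] → '#0#'; at [23:26] → '#q#'.
`findall` yields the raw match text (4 of them) because the pattern has no groups.

['#3zfhg#', '#r2x#', '#0#', '#q#']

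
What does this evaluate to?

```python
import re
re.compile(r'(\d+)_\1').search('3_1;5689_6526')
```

`\1` has to match the exact text group 1 already captured.
`re.search` tries every starting position until one works.
Here no position works, so the call returns None.

None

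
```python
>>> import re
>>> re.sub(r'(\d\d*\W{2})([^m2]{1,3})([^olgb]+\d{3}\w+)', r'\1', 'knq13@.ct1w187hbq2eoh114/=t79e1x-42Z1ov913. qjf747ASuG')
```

This matches a digit, then zero or more of a digit, then exactly 2 of a non-word character (captured); then 1 to 3 of any character except [m2] (captured); then one or more of any character except [olgb], then exactly 3 of a digit, then one or more of a word character (captured).
`\1` in the replacement pulls in group 1's text for each match.

'knq13@./=t79e1x-42Z1ov913. '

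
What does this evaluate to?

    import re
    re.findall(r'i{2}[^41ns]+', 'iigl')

['iigl']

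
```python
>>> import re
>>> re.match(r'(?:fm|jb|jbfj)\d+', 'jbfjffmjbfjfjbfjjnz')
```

`re.match` only tries the pattern at the start of the string.
Here the string doesn't start with a match, so the call returns None.

None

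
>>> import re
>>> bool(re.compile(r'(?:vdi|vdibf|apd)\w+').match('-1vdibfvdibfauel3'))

False

`re.match` only tries the pattern at the start of the string.
Here the string doesn't start with a match, so the call returns None, and `bool(None)` is False.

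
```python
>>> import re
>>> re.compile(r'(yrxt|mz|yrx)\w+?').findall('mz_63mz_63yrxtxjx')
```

['mz', 'mz', 'yrxt']

The regex engine tests alternatives in the order written; an earlier branch that matches wins even if a later one would match more.
Walking the string: at [0:3] match 'mz_', group 1 = 'mz'; at [5:8] match 'mz_', group 1 = 'mz'; at [10:15] match 'yrxtx', group 1 = 'yrxt'.
With a single group, `findall` returns only what that group captured — 3 items.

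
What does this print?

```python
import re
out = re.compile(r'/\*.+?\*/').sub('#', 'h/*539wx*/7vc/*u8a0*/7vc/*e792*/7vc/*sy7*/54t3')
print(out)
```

Every occurrence is swapped for '#'.

h#7vc#7vc#7vc#54t3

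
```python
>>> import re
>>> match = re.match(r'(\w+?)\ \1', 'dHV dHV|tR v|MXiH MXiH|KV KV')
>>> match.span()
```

`re.match` won't scan ahead — the pattern has to work from the very first character.
The match spans [0:7] → 'dHV dHV'.

(0, 7)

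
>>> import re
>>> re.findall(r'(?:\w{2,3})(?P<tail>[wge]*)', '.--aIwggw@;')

['ggw']

Pattern: 2 to 3 of a word character (non-capturing group); then zero or more of one of [wge] (captured as 'tail').
Scanning left to right: at [3:9] match 'aIwggw', group 1 = 'ggw'.
`findall` collects group 1 from the one match (1 total).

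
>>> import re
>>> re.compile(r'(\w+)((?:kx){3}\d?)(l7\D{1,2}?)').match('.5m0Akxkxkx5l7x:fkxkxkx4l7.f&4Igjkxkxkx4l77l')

None

`re.match` won't scan ahead — the pattern has to work from the very first character.
Here position 0 doesn't satisfy it, so the call returns None.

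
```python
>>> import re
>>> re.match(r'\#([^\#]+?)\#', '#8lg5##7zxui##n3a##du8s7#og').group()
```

With `match`, the pattern is implicitly anchored at the beginning.
The match spans [0:6] → '#8lg5#'.

'#8lg5#'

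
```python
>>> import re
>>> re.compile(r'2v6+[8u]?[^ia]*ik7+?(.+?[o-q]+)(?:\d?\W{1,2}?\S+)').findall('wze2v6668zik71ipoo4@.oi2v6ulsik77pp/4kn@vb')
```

The pattern matches the literal '2v', then one or more of the literal '6', then optionally one of [8u]; then zero or more of any character except [ia], then the literal 'ik'; then one or more of a literal '7' (lazy); then one or more of any character (lazy), then one or more of a character in [o-q] (captured); then optionally a digit, then 1 to 2 of a non-word character (lazy), then one or more of a non-whitespace character (non-capturing group).
The `?` after the quantifier makes it lazy — it takes as little as possible before letting the rest of the pattern try.
Matches: at [3:42] match '2v6668zik71ipoo4@.oi2v6ulsik77pp/4kn@vb', group 1 = '1ipoo'.
`findall` collects group 1 from the one match (1 total).

['1ipoo']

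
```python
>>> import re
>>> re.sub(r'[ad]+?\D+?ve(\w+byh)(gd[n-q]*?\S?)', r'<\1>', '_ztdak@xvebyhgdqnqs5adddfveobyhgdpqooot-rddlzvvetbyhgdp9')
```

Lazy quantifiers expand one character at a time until the remainder of the pattern can match.
Each match is replaced using the text its own group 1 captured.

'_zt<byhgdqnqs5adddfveobyh>qooot-r<tbyh>9'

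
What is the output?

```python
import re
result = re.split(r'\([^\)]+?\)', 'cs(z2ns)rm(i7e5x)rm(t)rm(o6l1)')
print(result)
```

['cs', 'rm', 'rm', 'rm', '']

The string is cut at each match, leaving 5 pieces.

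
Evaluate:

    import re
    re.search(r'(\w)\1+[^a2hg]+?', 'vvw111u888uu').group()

'vvw'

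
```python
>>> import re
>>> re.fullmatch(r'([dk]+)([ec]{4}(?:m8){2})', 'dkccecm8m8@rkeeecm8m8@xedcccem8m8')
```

None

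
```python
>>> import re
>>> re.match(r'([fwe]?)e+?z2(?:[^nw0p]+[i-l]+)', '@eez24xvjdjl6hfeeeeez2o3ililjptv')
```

None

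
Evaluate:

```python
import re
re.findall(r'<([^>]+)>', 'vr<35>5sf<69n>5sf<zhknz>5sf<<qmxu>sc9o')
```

With a single group, `findall` returns only what that group captured — 4 items.

['35', '69n', 'zhknz', '<qmxu']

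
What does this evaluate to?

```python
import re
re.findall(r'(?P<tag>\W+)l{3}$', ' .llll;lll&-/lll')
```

This matches one or more of a non-word character (captured as 'tag'); then exactly 3 of a literal 'l'; then anchored at the end.
Scanning left to right: at [10:16] match '&-/lll', group 1 = '&-/'.
`findall` collects group 1 from the one match (1 total).

['&-/']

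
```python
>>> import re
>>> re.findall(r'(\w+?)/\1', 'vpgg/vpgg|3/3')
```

`\1` is not a pattern — it's the concrete string captured by group 1, re-applied verbatim.
Walking the string: at [0:9] match 'vpgg/vpgg', group 1 = 'vpgg'; at [10:13] match '3/3', group 1 = '3'.
One capturing group, so `findall` returns just the captured substring from each match — 2 in all.

['vpgg', '3']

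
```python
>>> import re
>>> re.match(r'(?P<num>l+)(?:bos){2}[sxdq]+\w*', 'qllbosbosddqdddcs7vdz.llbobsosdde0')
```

`re.match` only tries the pattern at the start of the string.
Here the pattern fails at index 0, so the call returns None.

None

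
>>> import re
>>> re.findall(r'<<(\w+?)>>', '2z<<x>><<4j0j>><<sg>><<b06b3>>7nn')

['x', '4j0j', 'sg', 'b06b3']

Matches: at [2:7] match '<<x>>', group 1 = 'x'; at [7:15] match '<<4j0j>>', group 1 = '4j0j'; at [15:21] match '<<sg>>', group 1 = 'sg'; at [21:30] match '<<b06b3>>', group 1 = 'b06b3'.
Because there's exactly one group, `findall` drops the full match and keeps group 1 from each hit.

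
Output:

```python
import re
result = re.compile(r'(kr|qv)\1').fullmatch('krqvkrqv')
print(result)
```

None

`\1` is not a pattern — it's the concrete string captured by group 1, re-applied verbatim.
`re.fullmatch` requires the pattern to consume the entire string.
Here the pattern can't cover the whole string, so the call returns None.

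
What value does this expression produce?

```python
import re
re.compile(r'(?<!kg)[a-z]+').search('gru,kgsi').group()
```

`(?!…)`/`(?<!…)` only lets a position through if the neighbouring text does NOT match; no characters are consumed.
`re.search` scans for the first position where the pattern succeeds.
The match spans [0:3] → 'gru'.

'gru'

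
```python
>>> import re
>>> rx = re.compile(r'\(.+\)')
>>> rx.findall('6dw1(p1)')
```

['(p1)']

Since nothing is captured, `findall` lists the 1 matched substring directly.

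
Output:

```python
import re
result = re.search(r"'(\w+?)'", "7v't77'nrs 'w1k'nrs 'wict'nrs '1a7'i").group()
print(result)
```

The match spans [2:7] → "'t77'".

't77'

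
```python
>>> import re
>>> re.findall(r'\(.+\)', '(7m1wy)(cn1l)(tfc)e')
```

Scanning left to right: at [0:18] → '(7m1wy)(cn1l)(tfc)'.
Since nothing is captured, `findall` lists the 1 matched substring directly.

['(7m1wy)(cn1l)(tfc)']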